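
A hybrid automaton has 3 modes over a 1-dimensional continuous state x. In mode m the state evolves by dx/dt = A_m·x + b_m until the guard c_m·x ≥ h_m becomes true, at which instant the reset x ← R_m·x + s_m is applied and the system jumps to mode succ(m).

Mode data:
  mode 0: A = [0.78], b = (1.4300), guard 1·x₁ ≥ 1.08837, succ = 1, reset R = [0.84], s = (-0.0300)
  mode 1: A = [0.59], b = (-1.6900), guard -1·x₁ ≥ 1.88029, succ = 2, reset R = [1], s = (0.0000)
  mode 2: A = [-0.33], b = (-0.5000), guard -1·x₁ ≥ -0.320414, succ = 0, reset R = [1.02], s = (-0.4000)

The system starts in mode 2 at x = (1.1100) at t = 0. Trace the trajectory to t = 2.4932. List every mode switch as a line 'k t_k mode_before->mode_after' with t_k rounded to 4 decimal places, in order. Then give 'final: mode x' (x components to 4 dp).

1 1.0842 2->0
2 1.7339 0->1
final: 1 -0.2349

Mode 2: guard c·x = -0.3204 hit at Δt = 1.0842 (t = 1.0842), x⁻ = (0.3204) → reset → x⁺ = (-0.0732), jump to mode 0
Mode 0: guard c·x = 1.0884 hit at Δt = 0.6497 (t = 1.7339), x⁻ = (1.0884) → reset → x⁺ = (0.8842), jump to mode 1
Mode 1: flow for 0.7593 to horizon, guard not reached → x = (-0.2349)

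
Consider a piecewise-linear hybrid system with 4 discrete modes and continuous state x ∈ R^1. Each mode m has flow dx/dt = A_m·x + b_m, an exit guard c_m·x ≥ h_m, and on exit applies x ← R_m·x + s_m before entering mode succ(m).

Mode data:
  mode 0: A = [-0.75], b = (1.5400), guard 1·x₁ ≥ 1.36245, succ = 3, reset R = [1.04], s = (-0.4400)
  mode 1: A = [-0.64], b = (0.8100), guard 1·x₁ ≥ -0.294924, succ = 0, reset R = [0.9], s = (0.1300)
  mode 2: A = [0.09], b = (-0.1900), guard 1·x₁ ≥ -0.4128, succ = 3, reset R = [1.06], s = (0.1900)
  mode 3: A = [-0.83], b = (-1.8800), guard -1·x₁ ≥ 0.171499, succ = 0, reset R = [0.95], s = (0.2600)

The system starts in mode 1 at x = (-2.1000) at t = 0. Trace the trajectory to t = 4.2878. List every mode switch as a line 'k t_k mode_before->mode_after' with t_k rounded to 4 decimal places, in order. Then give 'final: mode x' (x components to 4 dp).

Mode 1: guard c·x = -0.2949 hit at Δt = 1.2009 (t = 1.2009), x⁻ = (-0.2949) → reset → x⁺ = (-0.1354), jump to mode 0
Mode 0: guard c·x = 1.3624 hit at Δt = 1.5375 (t = 2.7384), x⁻ = (1.3624) → reset → x⁺ = (0.9769), jump to mode 3
Mode 3: guard c·x = 0.1715 hit at Δt = 0.5269 (t = 3.2653), x⁻ = (-0.1715) → reset → x⁺ = (0.0971), jump to mode 0
Mode 0: flow for 1.0225 to horizon, guard not reached → x = (1.1447)

1 1.2009 1->0
2 2.7384 0->3
3 3.2653 3->0
final: 0 1.1447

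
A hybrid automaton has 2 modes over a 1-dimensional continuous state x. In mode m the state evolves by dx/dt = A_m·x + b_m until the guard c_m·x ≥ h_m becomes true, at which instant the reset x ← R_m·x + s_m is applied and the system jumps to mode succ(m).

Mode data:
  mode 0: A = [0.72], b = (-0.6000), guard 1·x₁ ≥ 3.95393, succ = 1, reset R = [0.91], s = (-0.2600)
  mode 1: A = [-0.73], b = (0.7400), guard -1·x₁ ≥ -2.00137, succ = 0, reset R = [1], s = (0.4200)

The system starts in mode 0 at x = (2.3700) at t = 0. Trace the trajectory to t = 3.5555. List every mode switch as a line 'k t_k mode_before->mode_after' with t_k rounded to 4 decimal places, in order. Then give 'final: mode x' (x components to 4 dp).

Mode 0: guard c·x = 3.9539 hit at Δt = 0.9839 (t = 0.9839), x⁻ = (3.9539) → reset → x⁺ = (3.3381), jump to mode 1
Mode 1: guard c·x = -2.0014 hit at Δt = 1.1724 (t = 2.1563), x⁻ = (2.0014) → reset → x⁺ = (2.4214), jump to mode 0
Mode 0: guard c·x = 3.9539 hit at Δt = 0.9382 (t = 3.0945), x⁻ = (3.9539) → reset → x⁺ = (3.3381), jump to mode 1
Mode 1: flow for 0.4610 to horizon, guard not reached → x = (2.6739)

1 0.9839 0->1
2 2.1563 1->0
3 3.0945 0->1
final: 1 2.6739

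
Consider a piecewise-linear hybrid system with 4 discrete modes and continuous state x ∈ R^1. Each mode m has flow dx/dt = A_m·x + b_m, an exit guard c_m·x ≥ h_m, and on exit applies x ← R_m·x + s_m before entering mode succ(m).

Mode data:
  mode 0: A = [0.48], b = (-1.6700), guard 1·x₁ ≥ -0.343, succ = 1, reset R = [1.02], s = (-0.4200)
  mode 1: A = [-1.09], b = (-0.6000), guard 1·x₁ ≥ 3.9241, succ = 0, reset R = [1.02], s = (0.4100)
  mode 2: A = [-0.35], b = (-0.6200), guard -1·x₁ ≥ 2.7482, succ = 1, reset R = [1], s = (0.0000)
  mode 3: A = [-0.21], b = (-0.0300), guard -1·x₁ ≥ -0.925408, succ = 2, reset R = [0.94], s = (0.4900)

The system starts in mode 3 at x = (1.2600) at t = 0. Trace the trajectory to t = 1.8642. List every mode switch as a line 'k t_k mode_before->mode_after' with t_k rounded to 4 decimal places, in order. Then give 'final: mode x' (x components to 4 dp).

Mode 3: guard c·x = -0.9254 hit at Δt = 1.2975 (t = 1.2975), x⁻ = (0.9254) → reset → x⁺ = (1.3599), jump to mode 2
Mode 2: flow for 0.5667 to horizon, guard not reached → x = (0.7965)

1 1.2975 3->2
final: 2 0.7965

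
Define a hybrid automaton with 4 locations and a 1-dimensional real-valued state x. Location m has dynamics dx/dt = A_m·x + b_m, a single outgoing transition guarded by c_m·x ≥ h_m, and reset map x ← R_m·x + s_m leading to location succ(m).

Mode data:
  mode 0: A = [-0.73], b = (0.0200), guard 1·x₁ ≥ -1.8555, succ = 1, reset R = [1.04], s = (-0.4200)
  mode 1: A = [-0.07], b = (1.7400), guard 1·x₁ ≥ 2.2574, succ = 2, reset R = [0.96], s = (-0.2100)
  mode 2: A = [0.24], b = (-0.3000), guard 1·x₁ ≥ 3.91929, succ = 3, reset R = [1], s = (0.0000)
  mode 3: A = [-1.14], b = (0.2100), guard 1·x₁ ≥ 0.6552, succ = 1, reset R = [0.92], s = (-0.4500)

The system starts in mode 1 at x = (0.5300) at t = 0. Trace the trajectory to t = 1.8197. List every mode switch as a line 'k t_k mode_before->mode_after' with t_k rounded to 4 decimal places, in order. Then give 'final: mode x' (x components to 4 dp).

Mode 1: guard c·x = 2.2574 hit at Δt = 1.0522 (t = 1.0522), x⁻ = (2.2574) → reset → x⁺ = (1.9571), jump to mode 2
Mode 2: flow for 0.7675 to horizon, guard not reached → x = (2.1001)

1 1.0522 1->2
final: 2 2.1001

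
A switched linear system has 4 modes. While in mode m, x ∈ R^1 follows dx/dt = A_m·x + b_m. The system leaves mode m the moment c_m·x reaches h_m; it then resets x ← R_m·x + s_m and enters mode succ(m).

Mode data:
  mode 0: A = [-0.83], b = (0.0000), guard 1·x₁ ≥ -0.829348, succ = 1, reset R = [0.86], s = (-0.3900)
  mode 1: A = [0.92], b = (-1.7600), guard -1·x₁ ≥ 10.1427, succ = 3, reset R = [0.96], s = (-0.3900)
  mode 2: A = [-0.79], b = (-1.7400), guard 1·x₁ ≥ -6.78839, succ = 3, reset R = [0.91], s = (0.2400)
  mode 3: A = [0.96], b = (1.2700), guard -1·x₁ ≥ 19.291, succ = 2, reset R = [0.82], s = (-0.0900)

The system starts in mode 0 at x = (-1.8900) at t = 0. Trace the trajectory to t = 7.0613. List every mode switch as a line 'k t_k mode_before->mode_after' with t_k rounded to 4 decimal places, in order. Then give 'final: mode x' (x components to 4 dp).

1 0.9924 0->1
2 2.4984 1->3
3 3.2415 3->2
4 4.6274 2->3
5 6.0434 3->2
final: 2 -8.3358

Mode 0: guard c·x = -0.8293 hit at Δt = 0.9924 (t = 0.9924), x⁻ = (-0.8293) → reset → x⁺ = (-1.1032), jump to mode 1
Mode 1: guard c·x = 10.1427 hit at Δt = 1.5060 (t = 2.4984), x⁻ = (-10.1427) → reset → x⁺ = (-10.1270), jump to mode 3
Mode 3: guard c·x = 19.2910 hit at Δt = 0.7431 (t = 3.2415), x⁻ = (-19.2910) → reset → x⁺ = (-15.9086), jump to mode 2
Mode 2: guard c·x = -6.7884 hit at Δt = 1.3859 (t = 4.6274), x⁻ = (-6.7884) → reset → x⁺ = (-5.9374), jump to mode 3
Mode 3: guard c·x = 19.2910 hit at Δt = 1.4160 (t = 6.0434), x⁻ = (-19.2910) → reset → x⁺ = (-15.9086), jump to mode 2
Mode 2: flow for 1.0179 to horizon, guard not reached → x = (-8.3358)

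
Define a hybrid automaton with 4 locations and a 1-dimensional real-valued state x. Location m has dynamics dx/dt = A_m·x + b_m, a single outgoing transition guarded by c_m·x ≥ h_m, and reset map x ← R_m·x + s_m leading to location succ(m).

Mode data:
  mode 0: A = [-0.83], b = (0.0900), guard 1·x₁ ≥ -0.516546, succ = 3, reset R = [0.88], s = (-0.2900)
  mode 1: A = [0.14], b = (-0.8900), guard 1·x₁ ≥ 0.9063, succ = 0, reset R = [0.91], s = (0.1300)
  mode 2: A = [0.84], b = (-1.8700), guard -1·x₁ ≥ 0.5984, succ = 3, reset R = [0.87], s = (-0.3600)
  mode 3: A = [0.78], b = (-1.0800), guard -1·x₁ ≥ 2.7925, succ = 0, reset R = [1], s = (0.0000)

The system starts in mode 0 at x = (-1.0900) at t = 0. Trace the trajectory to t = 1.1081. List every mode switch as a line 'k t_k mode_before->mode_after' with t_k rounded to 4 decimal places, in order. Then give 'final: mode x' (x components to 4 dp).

1 0.7844 0->3
final: 3 -1.3561

Mode 0: guard c·x = -0.5165 hit at Δt = 0.7844 (t = 0.7844), x⁻ = (-0.5165) → reset → x⁺ = (-0.7446), jump to mode 3
Mode 3: flow for 0.3237 to horizon, guard not reached → x = (-1.3561)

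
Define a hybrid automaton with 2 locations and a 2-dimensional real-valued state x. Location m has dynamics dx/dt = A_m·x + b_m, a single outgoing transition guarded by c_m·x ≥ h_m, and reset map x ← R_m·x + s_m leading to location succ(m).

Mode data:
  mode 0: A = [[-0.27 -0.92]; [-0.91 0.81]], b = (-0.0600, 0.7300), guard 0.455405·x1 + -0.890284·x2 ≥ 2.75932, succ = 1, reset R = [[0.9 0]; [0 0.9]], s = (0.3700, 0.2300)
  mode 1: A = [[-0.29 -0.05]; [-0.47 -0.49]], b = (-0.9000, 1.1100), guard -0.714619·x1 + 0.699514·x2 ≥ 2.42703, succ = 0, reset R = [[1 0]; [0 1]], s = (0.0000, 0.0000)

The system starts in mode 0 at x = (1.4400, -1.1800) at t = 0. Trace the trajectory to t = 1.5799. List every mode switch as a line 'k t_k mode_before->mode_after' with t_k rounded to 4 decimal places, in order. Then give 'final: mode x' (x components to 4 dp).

1 0.4610 0->1
final: 1 0.6904 -0.5408

Mode 0: guard c·x = 2.7593 hit at Δt = 0.4610 (t = 0.4610), x⁻ = (1.8917, -2.1317) → reset → x⁺ = (2.0725, -1.6885), jump to mode 1
Mode 1: flow for 1.1189 to horizon, guard not reached → x = (0.6904, -0.5408)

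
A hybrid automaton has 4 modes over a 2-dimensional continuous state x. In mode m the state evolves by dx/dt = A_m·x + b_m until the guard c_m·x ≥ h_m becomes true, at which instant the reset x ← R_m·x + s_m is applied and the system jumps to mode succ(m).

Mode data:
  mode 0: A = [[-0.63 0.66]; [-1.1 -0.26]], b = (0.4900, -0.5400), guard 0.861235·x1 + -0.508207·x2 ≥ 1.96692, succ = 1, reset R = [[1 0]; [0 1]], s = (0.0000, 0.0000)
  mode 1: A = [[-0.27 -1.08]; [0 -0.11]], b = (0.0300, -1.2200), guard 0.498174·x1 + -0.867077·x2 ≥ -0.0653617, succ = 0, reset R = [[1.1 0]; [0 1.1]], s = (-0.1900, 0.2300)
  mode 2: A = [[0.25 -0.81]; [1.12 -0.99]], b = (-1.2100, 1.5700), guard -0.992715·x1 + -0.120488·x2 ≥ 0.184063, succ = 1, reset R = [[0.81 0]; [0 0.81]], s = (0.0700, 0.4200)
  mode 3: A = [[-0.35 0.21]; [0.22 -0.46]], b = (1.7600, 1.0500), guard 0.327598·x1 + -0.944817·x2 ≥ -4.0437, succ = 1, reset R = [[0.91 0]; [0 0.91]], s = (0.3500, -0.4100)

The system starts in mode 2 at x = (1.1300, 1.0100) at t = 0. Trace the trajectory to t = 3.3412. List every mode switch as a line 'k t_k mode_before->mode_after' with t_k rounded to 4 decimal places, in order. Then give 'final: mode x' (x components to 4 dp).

Mode 2: guard c·x = 0.1841 hit at Δt = 0.6765 (t = 0.6765), x⁻ = (-0.3650, 1.4794) → reset → x⁺ = (-0.2256, 1.6183), jump to mode 1
Mode 1: guard c·x = -0.0654 hit at Δt = 1.5670 (t = 2.2435), x⁻ = (-0.8169, -0.3940) → reset → x⁺ = (-1.0886, -0.2034), jump to mode 0
Mode 0: flow for 1.0977 to horizon, guard not reached → x = (-0.1771, -0.0752)

1 0.6765 2->1
2 2.2435 1->0
final: 0 -0.1771 -0.0752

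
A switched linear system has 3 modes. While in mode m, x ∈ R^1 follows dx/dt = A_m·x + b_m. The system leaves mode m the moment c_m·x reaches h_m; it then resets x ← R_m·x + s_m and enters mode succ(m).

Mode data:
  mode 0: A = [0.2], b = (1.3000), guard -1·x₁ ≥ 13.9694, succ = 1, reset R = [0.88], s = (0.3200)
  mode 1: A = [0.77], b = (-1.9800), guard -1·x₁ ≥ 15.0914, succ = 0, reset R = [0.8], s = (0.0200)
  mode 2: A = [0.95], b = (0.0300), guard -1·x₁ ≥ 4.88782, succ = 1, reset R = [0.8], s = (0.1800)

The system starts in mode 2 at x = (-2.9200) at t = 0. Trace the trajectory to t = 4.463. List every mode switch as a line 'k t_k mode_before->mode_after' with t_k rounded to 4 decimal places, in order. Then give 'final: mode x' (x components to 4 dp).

1 0.5469 2->1
2 1.8854 1->0
3 3.3677 0->1
4 3.6199 1->0
final: 0 -13.0730

Mode 2: guard c·x = 4.8878 hit at Δt = 0.5469 (t = 0.5469), x⁻ = (-4.8878) → reset → x⁺ = (-3.7303), jump to mode 1
Mode 1: guard c·x = 15.0914 hit at Δt = 1.3385 (t = 1.8854), x⁻ = (-15.0914) → reset → x⁺ = (-12.0531), jump to mode 0
Mode 0: guard c·x = 13.9694 hit at Δt = 1.4823 (t = 3.3677), x⁻ = (-13.9694) → reset → x⁺ = (-11.9731), jump to mode 1
Mode 1: guard c·x = 15.0914 hit at Δt = 0.2523 (t = 3.6199), x⁻ = (-15.0914) → reset → x⁺ = (-12.0531), jump to mode 0
Mode 0: flow for 0.8431 to horizon, guard not reached → x = (-13.0730)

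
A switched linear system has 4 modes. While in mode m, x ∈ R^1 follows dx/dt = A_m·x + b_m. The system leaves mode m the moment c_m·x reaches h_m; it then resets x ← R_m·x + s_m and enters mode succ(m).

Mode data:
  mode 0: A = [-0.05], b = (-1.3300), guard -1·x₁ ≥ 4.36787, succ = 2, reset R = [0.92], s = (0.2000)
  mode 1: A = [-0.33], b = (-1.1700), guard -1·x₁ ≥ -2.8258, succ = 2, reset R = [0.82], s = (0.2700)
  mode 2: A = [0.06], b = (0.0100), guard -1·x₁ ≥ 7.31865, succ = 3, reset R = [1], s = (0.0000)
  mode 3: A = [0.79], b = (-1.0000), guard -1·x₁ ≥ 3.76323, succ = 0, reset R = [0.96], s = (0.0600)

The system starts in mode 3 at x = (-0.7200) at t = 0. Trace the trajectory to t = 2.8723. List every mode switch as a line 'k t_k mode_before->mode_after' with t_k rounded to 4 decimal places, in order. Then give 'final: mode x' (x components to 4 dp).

Mode 3: guard c·x = 3.7632 hit at Δt = 1.1762 (t = 1.1762), x⁻ = (-3.7632) → reset → x⁺ = (-3.5527), jump to mode 0
Mode 0: guard c·x = 4.3679 hit at Δt = 0.7202 (t = 1.8964), x⁻ = (-4.3679) → reset → x⁺ = (-3.8184), jump to mode 2
Mode 2: flow for 0.9759 to horizon, guard not reached → x = (-4.0387)

1 1.1762 3->0
2 1.8964 0->2
final: 2 -4.0387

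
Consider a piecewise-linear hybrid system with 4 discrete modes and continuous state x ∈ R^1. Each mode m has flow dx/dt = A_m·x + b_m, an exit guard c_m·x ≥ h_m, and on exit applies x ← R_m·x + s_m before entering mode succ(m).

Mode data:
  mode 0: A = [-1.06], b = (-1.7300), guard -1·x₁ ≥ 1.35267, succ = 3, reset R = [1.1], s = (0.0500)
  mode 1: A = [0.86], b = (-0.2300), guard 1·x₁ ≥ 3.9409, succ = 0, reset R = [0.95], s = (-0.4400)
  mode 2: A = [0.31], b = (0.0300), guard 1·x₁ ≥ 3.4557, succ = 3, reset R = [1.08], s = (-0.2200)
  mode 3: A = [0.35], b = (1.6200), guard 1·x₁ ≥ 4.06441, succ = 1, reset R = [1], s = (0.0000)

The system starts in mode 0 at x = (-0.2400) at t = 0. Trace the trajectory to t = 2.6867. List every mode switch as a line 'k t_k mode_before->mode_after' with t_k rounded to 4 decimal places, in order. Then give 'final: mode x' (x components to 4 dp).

1 1.5150 0->3
final: 3 0.1796

Mode 0: guard c·x = 1.3527 hit at Δt = 1.5150 (t = 1.5150), x⁻ = (-1.3527) → reset → x⁺ = (-1.4379), jump to mode 3
Mode 3: flow for 1.1717 to horizon, guard not reached → x = (0.1796)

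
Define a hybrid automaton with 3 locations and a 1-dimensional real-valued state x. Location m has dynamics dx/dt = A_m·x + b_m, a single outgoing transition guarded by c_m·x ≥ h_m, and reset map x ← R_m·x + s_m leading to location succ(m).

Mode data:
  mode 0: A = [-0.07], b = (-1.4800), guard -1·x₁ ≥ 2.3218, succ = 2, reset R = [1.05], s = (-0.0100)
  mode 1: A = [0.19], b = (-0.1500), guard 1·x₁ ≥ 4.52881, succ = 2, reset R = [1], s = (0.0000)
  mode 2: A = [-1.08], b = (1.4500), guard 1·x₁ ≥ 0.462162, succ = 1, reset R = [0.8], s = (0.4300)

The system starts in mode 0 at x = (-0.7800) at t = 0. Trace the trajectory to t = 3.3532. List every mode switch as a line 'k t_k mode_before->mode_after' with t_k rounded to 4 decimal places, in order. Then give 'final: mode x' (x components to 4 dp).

Mode 0: guard c·x = 2.3218 hit at Δt = 1.1248 (t = 1.1248), x⁻ = (-2.3218) → reset → x⁺ = (-2.4479), jump to mode 2
Mode 2: guard c·x = 0.4622 hit at Δt = 1.3517 (t = 2.4765), x⁻ = (0.4622) → reset → x⁺ = (0.7997), jump to mode 1
Mode 1: flow for 0.8767 to horizon, guard not reached → x = (0.8016)

1 1.1248 0->2
2 2.4765 2->1
final: 1 0.8016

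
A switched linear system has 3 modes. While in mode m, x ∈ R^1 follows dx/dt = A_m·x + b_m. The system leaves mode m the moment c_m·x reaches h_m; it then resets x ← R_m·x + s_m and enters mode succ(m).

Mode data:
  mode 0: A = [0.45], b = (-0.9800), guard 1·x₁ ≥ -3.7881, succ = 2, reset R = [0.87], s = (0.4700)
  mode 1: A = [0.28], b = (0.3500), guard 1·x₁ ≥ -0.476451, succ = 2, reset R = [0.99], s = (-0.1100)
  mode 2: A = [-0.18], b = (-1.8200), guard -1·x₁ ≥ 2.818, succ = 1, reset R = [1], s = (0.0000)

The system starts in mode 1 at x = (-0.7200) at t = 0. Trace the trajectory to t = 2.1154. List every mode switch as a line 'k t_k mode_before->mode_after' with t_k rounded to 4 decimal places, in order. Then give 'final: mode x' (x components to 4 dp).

1 1.3504 1->2
final: 2 -1.8076

Mode 1: guard c·x = -0.4765 hit at Δt = 1.3504 (t = 1.3504), x⁻ = (-0.4765) → reset → x⁺ = (-0.5817), jump to mode 2
Mode 2: flow for 0.7650 to horizon, guard not reached → x = (-1.8076)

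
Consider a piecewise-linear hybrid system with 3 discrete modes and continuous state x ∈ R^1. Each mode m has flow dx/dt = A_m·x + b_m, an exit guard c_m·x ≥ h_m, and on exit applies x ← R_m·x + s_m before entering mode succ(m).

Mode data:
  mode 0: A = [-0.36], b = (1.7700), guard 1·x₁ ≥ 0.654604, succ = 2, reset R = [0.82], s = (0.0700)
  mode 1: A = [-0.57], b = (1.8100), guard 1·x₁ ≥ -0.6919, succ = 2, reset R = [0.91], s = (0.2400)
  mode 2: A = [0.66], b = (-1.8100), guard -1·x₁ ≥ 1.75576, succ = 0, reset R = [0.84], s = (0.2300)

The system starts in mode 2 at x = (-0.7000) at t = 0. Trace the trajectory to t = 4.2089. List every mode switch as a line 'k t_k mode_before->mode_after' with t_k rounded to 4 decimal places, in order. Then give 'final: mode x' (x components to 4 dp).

Mode 2: guard c·x = 1.7558 hit at Δt = 0.4053 (t = 0.4053), x⁻ = (-1.7558) → reset → x⁺ = (-1.2448), jump to mode 0
Mode 0: guard c·x = 0.6546 hit at Δt = 1.0238 (t = 1.4291), x⁻ = (0.6546) → reset → x⁺ = (0.6068), jump to mode 2
Mode 2: guard c·x = 1.7558 hit at Δt = 1.1286 (t = 2.5577), x⁻ = (-1.7558) → reset → x⁺ = (-1.2448), jump to mode 0
Mode 0: guard c·x = 0.6546 hit at Δt = 1.0238 (t = 3.5815), x⁻ = (0.6546) → reset → x⁺ = (0.6068), jump to mode 2
Mode 2: flow for 0.6274 to horizon, guard not reached → x = (-0.4887)

1 0.4053 2->0
2 1.4291 0->2
3 2.5577 2->0
4 3.5815 0->2
final: 2 -0.4887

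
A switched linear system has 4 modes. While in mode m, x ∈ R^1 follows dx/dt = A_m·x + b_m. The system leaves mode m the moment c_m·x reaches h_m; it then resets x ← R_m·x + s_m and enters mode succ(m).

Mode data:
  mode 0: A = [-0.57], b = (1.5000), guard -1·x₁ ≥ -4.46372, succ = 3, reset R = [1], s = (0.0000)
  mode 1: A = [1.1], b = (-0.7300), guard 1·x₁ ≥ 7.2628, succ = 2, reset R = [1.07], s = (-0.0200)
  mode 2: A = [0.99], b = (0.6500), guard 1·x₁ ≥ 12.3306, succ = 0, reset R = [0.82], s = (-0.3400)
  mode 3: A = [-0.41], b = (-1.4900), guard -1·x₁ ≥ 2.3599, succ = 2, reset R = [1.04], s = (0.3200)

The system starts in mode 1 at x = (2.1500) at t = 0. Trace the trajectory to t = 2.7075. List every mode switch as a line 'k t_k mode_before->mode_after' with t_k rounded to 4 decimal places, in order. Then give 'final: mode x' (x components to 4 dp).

Mode 1: guard c·x = 7.2628 hit at Δt = 1.3551 (t = 1.3551), x⁻ = (7.2628) → reset → x⁺ = (7.7512), jump to mode 2
Mode 2: guard c·x = 12.3306 hit at Δt = 0.4392 (t = 1.7943), x⁻ = (12.3306) → reset → x⁺ = (9.7711), jump to mode 0
Mode 0: flow for 0.9132 to horizon, guard not reached → x = (6.8739)

1 1.3551 1->2
2 1.7943 2->0
final: 0 6.8739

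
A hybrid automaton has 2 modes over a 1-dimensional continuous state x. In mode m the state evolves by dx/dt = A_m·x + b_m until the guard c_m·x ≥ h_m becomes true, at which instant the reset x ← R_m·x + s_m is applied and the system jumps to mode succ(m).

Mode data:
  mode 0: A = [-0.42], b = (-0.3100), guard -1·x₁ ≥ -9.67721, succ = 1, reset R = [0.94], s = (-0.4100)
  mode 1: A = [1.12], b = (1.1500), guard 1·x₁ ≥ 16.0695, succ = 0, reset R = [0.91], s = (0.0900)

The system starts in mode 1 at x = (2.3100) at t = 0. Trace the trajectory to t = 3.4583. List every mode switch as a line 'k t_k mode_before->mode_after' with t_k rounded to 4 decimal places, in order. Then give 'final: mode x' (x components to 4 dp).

1 1.4588 1->0
2 2.3979 0->1
3 2.9027 1->0
final: 0 11.4973

Mode 1: guard c·x = 16.0695 hit at Δt = 1.4588 (t = 1.4588), x⁻ = (16.0695) → reset → x⁺ = (14.7132), jump to mode 0
Mode 0: guard c·x = -9.6772 hit at Δt = 0.9391 (t = 2.3979), x⁻ = (9.6772) → reset → x⁺ = (8.6866), jump to mode 1
Mode 1: guard c·x = 16.0695 hit at Δt = 0.5048 (t = 2.9027), x⁻ = (16.0695) → reset → x⁺ = (14.7132), jump to mode 0
Mode 0: flow for 0.5556 to horizon, guard not reached → x = (11.4973)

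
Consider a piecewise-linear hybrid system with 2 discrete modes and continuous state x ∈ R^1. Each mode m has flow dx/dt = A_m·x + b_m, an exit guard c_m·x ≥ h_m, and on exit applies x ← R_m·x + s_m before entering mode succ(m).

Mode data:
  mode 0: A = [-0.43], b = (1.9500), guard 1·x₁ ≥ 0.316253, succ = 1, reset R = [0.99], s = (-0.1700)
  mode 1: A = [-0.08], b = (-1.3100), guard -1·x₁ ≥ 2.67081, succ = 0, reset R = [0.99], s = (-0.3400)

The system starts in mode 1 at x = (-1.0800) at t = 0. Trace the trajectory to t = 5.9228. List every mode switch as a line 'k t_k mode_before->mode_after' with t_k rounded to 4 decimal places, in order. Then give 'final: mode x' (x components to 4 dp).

Mode 1: guard c·x = 2.6708 hit at Δt = 1.3728 (t = 1.3728), x⁻ = (-2.6708) → reset → x⁺ = (-2.9841), jump to mode 0
Mode 0: guard c·x = 0.3163 hit at Δt = 1.3440 (t = 2.7168), x⁻ = (0.3163) → reset → x⁺ = (0.1431), jump to mode 1
Mode 1: guard c·x = 2.6708 hit at Δt = 2.3344 (t = 5.0512), x⁻ = (-2.6708) → reset → x⁺ = (-2.9841), jump to mode 0
Mode 0: flow for 0.8716 to horizon, guard not reached → x = (-0.6340)

1 1.3728 1->0
2 2.7168 0->1
3 5.0512 1->0
final: 0 -0.6340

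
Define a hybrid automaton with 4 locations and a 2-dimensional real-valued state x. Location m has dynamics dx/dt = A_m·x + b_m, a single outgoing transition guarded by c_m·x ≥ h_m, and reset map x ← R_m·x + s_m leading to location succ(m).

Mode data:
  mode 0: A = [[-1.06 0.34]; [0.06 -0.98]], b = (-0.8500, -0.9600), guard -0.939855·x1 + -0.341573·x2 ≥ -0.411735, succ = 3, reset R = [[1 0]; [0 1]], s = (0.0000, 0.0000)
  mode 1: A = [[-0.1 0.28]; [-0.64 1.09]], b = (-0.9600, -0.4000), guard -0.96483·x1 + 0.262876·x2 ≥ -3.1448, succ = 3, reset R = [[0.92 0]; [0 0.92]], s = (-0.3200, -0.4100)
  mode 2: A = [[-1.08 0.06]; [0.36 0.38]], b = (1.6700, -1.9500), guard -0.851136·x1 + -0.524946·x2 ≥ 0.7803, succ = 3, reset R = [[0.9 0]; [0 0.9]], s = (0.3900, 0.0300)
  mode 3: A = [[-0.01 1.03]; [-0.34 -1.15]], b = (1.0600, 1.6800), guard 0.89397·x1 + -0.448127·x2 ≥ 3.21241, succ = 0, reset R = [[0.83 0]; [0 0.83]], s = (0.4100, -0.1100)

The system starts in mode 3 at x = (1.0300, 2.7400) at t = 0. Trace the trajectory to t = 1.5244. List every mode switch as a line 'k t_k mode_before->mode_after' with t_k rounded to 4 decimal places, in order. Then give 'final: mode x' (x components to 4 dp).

1 1.0552 3->0
final: 0 2.1206 0.2656

Mode 3: guard c·x = 3.2124 hit at Δt = 1.0552 (t = 1.0552), x⁻ = (4.1972, 1.2045) → reset → x⁺ = (3.8937, 0.8897), jump to mode 0
Mode 0: flow for 0.4692 to horizon, guard not reached → x = (2.1206, 0.2656)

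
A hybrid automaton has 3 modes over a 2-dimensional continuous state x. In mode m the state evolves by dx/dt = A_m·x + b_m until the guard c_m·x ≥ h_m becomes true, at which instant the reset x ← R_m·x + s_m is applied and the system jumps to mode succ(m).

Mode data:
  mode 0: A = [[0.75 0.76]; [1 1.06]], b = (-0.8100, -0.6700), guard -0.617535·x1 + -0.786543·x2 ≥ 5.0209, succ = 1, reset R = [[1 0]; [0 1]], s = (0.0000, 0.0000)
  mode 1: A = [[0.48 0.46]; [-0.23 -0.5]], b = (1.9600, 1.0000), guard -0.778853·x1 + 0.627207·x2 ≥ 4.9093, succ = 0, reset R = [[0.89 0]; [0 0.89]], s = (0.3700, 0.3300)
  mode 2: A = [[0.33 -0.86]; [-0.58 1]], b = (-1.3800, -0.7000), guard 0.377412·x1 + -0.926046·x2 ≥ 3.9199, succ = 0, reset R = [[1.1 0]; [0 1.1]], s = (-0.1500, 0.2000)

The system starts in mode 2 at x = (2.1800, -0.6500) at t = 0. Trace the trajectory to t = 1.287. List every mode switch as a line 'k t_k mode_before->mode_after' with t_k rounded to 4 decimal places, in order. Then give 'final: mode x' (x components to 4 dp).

1 0.6492 2->0
final: 0 1.6382 -4.7279

Mode 2: guard c·x = 3.9199 hit at Δt = 0.6492 (t = 0.6492), x⁻ = (2.7529, -3.1110) → reset → x⁺ = (2.8782, -3.2221), jump to mode 0
Mode 0: flow for 0.6378 to horizon, guard not reached → x = (1.6382, -4.7279)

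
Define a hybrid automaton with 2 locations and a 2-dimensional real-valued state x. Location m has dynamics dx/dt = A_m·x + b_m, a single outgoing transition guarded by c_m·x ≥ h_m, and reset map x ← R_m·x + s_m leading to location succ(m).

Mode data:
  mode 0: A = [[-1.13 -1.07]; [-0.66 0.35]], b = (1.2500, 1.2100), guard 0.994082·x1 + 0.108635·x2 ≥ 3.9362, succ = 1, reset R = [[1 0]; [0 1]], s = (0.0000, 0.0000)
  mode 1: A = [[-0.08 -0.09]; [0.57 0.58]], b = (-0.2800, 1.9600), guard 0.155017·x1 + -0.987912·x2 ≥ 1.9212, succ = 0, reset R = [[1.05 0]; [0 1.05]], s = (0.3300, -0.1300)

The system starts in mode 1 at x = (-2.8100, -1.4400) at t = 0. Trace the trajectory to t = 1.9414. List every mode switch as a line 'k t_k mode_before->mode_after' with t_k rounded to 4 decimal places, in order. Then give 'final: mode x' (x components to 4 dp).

1 1.3605 1->0
final: 0 0.2549 -2.0060

Mode 1: guard c·x = 1.9212 hit at Δt = 1.3605 (t = 1.3605), x⁻ = (-2.6655, -2.3630) → reset → x⁺ = (-2.4688, -2.6111), jump to mode 0
Mode 0: flow for 0.5809 to horizon, guard not reached → x = (0.2549, -2.0060)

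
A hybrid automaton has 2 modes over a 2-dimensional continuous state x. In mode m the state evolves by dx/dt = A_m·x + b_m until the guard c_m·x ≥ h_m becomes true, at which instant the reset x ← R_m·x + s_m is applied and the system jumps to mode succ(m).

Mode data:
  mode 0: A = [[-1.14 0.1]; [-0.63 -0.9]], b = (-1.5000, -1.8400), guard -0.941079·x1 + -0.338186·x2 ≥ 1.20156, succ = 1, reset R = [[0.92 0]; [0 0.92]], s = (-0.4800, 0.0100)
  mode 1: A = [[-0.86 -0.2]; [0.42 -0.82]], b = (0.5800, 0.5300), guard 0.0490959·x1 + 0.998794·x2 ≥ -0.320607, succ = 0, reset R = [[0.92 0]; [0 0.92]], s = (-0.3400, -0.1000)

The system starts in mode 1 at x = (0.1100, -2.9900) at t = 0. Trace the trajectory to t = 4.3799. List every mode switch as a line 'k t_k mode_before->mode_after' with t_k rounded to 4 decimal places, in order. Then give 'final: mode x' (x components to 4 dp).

1 1.3577 1->0
2 2.3427 0->1
3 3.2606 1->0
4 3.9388 0->1
final: 1 -0.6660 -0.5262

Mode 1: guard c·x = -0.3206 hit at Δt = 1.3577 (t = 1.3577), x⁻ = (0.6934, -0.3551) → reset → x⁺ = (0.2979, -0.4267), jump to mode 0
Mode 0: guard c·x = 1.2016 hit at Δt = 0.9850 (t = 2.3427), x⁻ = (-0.8491, -1.1901) → reset → x⁺ = (-1.2612, -1.0849), jump to mode 1
Mode 1: guard c·x = -0.3206 hit at Δt = 0.9179 (t = 3.2606), x⁻ = (-0.1237, -0.3149) → reset → x⁺ = (-0.4538, -0.3897), jump to mode 0
Mode 0: guard c·x = 1.2016 hit at Δt = 0.6782 (t = 3.9388), x⁻ = (-0.9520, -0.9037) → reset → x⁺ = (-1.3559, -0.8214), jump to mode 1
Mode 1: flow for 0.4411 to horizon, guard not reached → x = (-0.6660, -0.5262)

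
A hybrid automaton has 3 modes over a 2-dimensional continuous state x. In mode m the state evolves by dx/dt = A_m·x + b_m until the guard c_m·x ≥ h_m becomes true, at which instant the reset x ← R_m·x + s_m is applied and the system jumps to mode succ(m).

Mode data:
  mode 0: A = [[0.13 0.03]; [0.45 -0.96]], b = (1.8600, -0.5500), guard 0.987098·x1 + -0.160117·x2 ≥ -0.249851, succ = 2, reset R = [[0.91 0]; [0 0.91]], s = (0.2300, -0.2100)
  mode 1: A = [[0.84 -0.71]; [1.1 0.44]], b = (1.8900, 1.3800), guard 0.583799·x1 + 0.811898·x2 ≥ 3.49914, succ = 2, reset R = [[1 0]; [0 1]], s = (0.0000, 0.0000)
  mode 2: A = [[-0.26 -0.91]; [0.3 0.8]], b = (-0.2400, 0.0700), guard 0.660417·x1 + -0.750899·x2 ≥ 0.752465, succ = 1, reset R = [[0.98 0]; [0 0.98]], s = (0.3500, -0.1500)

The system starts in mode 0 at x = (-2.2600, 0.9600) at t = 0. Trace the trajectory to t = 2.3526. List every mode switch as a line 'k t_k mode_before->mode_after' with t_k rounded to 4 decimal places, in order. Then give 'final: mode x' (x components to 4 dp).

1 1.1463 0->2
2 1.6955 2->1
final: 1 2.7030 1.0038

Mode 0: guard c·x = -0.2499 hit at Δt = 1.1463 (t = 1.1463), x⁻ = (-0.3210, -0.4183) → reset → x⁺ = (-0.0621, -0.5906), jump to mode 2
Mode 2: guard c·x = 0.7525 hit at Δt = 0.5492 (t = 1.6955), x⁻ = (0.1598, -0.8615) → reset → x⁺ = (0.5066, -0.9943), jump to mode 1
Mode 1: flow for 0.6571 to horizon, guard not reached → x = (2.7030, 1.0038)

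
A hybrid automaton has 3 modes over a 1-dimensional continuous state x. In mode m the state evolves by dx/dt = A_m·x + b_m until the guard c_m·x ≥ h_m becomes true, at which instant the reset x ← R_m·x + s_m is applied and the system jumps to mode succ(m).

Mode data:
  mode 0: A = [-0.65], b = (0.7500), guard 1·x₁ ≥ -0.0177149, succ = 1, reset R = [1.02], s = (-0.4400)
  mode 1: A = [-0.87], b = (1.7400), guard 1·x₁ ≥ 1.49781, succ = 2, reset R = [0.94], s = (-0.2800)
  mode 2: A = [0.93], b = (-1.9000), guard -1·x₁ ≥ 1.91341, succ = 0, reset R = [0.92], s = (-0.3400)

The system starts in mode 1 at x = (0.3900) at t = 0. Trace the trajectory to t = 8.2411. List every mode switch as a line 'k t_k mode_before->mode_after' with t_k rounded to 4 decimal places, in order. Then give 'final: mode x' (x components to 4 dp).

1 1.3391 1->2
2 2.9134 2->0
3 4.4851 0->1
4 6.3106 1->2
5 7.8848 2->0
final: 0 -1.4277

Mode 1: guard c·x = 1.4978 hit at Δt = 1.3391 (t = 1.3391), x⁻ = (1.4978) → reset → x⁺ = (1.1279), jump to mode 2
Mode 2: guard c·x = 1.9134 hit at Δt = 1.5743 (t = 2.9134), x⁻ = (-1.9134) → reset → x⁺ = (-2.1003), jump to mode 0
Mode 0: guard c·x = -0.0177 hit at Δt = 1.5717 (t = 4.4851), x⁻ = (-0.0177) → reset → x⁺ = (-0.4581), jump to mode 1
Mode 1: guard c·x = 1.4978 hit at Δt = 1.8255 (t = 6.3106), x⁻ = (1.4978) → reset → x⁺ = (1.1279), jump to mode 2
Mode 2: guard c·x = 1.9134 hit at Δt = 1.5743 (t = 7.8848), x⁻ = (-1.9134) → reset → x⁺ = (-2.1003), jump to mode 0
Mode 0: flow for 0.3563 to horizon, guard not reached → x = (-1.4277)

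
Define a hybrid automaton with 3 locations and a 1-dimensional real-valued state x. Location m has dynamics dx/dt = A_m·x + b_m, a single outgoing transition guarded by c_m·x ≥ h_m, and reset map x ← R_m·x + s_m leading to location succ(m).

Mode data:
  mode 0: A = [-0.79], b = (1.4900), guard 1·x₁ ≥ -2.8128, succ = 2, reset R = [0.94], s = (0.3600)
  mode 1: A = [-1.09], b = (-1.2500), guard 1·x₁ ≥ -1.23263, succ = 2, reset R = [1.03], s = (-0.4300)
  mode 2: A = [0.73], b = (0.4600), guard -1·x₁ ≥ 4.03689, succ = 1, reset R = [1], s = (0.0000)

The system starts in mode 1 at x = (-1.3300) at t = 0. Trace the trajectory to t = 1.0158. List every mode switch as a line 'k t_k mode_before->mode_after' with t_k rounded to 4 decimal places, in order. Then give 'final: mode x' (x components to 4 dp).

Mode 1: guard c·x = -1.2326 hit at Δt = 0.6955 (t = 0.6955), x⁻ = (-1.2326) → reset → x⁺ = (-1.6996), jump to mode 2
Mode 2: flow for 0.3203 to horizon, guard not reached → x = (-1.9813)

1 0.6955 1->2
final: 2 -1.9813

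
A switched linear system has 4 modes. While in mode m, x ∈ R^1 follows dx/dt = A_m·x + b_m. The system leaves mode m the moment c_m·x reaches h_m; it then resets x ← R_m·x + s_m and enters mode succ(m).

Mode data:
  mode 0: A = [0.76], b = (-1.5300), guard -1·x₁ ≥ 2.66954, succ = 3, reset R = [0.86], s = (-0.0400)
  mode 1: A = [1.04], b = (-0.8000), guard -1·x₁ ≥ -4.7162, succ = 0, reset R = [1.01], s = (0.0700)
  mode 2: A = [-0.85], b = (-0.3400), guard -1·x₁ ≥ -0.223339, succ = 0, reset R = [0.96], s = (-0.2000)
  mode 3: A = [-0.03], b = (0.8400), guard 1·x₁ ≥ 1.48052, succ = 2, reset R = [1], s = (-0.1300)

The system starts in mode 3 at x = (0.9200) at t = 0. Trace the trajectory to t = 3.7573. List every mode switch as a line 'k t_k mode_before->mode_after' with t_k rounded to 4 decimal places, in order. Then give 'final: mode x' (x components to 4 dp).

1 0.6972 3->2
2 1.9120 2->0
3 3.0322 0->3
final: 3 -1.6830

Mode 3: guard c·x = 1.4805 hit at Δt = 0.6972 (t = 0.6972), x⁻ = (1.4805) → reset → x⁺ = (1.3505), jump to mode 2
Mode 2: guard c·x = -0.2233 hit at Δt = 1.2148 (t = 1.9120), x⁻ = (0.2233) → reset → x⁺ = (0.0144), jump to mode 0
Mode 0: guard c·x = 2.6695 hit at Δt = 1.1202 (t = 3.0322), x⁻ = (-2.6695) → reset → x⁺ = (-2.3358), jump to mode 3
Mode 3: flow for 0.7251 to horizon, guard not reached → x = (-1.6830)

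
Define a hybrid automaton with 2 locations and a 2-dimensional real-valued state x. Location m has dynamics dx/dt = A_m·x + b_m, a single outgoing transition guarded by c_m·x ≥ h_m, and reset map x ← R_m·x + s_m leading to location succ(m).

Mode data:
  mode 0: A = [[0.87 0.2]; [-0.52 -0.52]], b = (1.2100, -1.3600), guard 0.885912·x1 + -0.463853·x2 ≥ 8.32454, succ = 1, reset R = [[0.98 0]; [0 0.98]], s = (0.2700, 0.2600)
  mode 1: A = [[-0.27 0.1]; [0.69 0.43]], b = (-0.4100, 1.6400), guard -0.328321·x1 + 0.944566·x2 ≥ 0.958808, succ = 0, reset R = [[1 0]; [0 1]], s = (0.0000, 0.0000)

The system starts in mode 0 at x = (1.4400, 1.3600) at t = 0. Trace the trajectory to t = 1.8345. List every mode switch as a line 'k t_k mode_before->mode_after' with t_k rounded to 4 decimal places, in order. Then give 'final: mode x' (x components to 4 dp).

Mode 0: guard c·x = 8.3245 hit at Δt = 1.3767 (t = 1.3767), x⁻ = (7.8431, -2.9671) → reset → x⁺ = (7.9562, -2.6477), jump to mode 1
Mode 1: flow for 0.4578 to horizon, guard not reached → x = (6.8020, 0.1809)

1 1.3767 0->1
final: 1 6.8020 0.1809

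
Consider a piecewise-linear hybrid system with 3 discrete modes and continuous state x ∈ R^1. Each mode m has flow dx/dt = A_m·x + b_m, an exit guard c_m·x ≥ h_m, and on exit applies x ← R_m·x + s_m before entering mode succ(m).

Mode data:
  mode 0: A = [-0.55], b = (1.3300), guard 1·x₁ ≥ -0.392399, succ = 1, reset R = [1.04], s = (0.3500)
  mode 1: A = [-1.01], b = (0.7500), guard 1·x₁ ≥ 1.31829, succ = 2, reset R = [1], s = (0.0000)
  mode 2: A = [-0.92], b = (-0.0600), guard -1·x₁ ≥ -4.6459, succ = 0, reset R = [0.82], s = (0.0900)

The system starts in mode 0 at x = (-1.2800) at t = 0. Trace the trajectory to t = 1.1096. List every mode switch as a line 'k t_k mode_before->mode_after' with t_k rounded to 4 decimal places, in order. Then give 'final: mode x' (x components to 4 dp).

Mode 0: guard c·x = -0.3924 hit at Δt = 0.4990 (t = 0.4990), x⁻ = (-0.3924) → reset → x⁺ = (-0.0581), jump to mode 1
Mode 1: flow for 0.6106 to horizon, guard not reached → x = (0.3104)

1 0.4990 0->1
final: 1 0.3104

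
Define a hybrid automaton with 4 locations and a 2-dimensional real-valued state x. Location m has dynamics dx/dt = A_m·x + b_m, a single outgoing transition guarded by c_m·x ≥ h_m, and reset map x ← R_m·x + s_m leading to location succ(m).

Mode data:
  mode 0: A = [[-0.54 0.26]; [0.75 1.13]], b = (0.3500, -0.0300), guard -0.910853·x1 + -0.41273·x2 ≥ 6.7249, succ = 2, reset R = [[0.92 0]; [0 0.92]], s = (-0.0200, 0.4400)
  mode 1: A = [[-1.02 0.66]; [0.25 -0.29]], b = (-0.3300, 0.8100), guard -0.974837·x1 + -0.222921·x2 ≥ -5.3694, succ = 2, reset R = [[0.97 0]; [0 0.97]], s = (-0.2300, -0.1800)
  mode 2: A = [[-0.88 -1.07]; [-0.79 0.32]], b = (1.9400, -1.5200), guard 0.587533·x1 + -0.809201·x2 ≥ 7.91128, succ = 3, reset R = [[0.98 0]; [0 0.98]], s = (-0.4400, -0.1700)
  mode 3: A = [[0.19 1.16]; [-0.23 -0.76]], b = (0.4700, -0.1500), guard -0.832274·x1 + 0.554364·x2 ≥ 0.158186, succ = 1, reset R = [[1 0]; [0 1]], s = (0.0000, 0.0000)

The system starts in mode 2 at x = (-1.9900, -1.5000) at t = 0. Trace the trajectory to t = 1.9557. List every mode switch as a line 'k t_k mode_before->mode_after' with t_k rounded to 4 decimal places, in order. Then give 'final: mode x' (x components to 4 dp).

Mode 2: guard c·x = 7.9113 hit at Δt = 1.4522 (t = 1.4522), x⁻ = (4.3777, -6.5982) → reset → x⁺ = (3.8501, -6.6362), jump to mode 3
Mode 3: flow for 0.5035 to horizon, guard not reached → x = (0.9882, -4.8066)

1 1.4522 2->3
final: 3 0.9882 -4.8066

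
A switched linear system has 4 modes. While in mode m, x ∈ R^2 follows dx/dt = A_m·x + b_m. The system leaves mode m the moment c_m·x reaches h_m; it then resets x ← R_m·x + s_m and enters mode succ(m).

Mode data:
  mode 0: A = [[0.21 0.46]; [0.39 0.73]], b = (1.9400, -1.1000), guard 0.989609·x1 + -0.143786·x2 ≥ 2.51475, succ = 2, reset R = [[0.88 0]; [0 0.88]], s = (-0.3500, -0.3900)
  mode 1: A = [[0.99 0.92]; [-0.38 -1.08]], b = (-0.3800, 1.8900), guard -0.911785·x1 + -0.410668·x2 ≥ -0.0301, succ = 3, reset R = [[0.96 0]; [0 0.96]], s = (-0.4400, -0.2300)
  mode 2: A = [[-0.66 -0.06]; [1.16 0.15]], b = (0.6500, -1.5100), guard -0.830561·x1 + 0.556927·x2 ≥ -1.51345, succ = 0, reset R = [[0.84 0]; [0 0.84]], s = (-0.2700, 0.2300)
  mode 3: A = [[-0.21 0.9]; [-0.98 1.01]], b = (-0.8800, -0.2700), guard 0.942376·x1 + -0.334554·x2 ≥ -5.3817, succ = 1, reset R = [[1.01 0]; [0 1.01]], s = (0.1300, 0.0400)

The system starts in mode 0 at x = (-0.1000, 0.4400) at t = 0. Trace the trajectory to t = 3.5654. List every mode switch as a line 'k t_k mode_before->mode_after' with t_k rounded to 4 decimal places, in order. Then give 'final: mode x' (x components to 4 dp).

1 1.1810 0->2
2 1.8470 2->0
3 2.5086 0->2
final: 2 1.4305 -0.6072

Mode 0: guard c·x = 2.5147 hit at Δt = 1.1810 (t = 1.1810), x⁻ = (2.4987, -0.2919) → reset → x⁺ = (1.8489, -0.6469), jump to mode 2
Mode 2: guard c·x = -1.5134 hit at Δt = 0.6660 (t = 1.8470), x⁻ = (1.5576, -0.3947) → reset → x⁺ = (1.0384, -0.1015), jump to mode 0
Mode 0: guard c·x = 2.5147 hit at Δt = 0.6616 (t = 2.5086), x⁻ = (2.4627, -0.5401) → reset → x⁺ = (1.8172, -0.8653), jump to mode 2
Mode 2: flow for 1.0568 to horizon, guard not reached → x = (1.4305, -0.6072)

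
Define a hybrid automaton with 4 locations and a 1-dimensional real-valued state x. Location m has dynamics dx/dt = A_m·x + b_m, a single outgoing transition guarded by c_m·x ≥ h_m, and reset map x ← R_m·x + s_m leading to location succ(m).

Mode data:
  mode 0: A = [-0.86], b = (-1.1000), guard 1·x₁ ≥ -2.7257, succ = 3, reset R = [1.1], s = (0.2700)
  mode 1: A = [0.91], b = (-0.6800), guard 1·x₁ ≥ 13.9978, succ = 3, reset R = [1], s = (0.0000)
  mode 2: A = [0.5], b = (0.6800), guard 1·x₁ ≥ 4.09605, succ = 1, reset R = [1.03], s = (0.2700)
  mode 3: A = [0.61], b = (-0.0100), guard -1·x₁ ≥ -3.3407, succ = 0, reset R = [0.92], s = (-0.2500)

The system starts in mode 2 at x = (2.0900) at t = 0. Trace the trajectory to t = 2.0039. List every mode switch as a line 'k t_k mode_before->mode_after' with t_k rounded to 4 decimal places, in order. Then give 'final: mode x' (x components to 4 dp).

1 0.9167 2->1
final: 1 10.8104

Mode 2: guard c·x = 4.0960 hit at Δt = 0.9167 (t = 0.9167), x⁻ = (4.0960) → reset → x⁺ = (4.4889), jump to mode 1
Mode 1: flow for 1.0872 to horizon, guard not reached → x = (10.8104)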